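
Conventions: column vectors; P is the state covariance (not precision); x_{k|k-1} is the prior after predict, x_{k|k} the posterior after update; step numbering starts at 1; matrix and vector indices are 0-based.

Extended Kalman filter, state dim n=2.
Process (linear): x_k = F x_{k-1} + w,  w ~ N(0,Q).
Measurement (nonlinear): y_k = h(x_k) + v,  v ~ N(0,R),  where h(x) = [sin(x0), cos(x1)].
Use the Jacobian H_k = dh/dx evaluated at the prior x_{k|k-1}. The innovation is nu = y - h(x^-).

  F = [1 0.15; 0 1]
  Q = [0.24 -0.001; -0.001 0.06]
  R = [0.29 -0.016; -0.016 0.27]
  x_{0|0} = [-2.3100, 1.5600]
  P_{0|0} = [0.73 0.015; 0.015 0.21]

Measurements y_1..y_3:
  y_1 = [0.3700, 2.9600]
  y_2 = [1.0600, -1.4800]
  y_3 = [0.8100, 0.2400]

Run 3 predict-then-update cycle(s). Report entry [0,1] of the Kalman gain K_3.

step 1: x^-=[-2.0760, 1.5600]  P^-=[0.9792 0.0455; 0.0455 0.2700]  H_jac=[-0.4840 0.0000; 0.0000 -0.9999]  S=[0.5194 0.0060; 0.0060 0.5400]  K=[-0.9116 -0.0741; -0.0366 -0.4996]  nu=[1.2451, 2.9492]  x^+=[-3.4296, 0.0410]  P^+=[0.5438 0.0054; 0.0054 0.1343]
step 2: x^-=[-3.4234, 0.0410]  P^-=[0.7884 0.0246; 0.0246 0.1943]  H_jac=[-0.9605 0.0000; 0.0000 -0.0410]  S=[1.0175 -0.0150; -0.0150 0.2703]  K=[-0.7450 -0.0452; -0.0236 -0.0308]  nu=[0.7819, -2.4792]  x^+=[-3.8940, 0.0989]  P^+=[0.2242 0.0066; 0.0066 0.1935]
step 3: x^-=[-3.8792, 0.0989]  P^-=[0.4705 0.0347; 0.0347 0.2535]  H_jac=[-0.7401 0.0000; 0.0000 -0.0987]  S=[0.5477 -0.0135; -0.0135 0.2725]  K=[-0.6369 -0.0440; -0.0491 -0.0943]  nu=[0.1375, -0.7551]  x^+=[-3.9335, 0.1633]  P^+=[0.2486 0.0172; 0.0172 0.2499]

K[0,1] = -0.0440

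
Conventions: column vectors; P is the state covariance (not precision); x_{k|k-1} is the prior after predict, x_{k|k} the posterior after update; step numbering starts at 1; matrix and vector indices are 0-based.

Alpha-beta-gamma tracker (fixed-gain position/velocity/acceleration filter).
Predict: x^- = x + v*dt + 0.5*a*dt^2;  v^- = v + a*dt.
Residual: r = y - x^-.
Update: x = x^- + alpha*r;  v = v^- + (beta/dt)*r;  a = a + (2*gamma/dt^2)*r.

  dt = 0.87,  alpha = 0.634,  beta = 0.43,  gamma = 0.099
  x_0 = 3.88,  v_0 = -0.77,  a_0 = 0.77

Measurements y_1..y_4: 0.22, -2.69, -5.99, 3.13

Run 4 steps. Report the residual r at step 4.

step 1: x_pred=3.5015  r=-3.2815  x^+=1.4210  v^+=-1.7220  a^+=-0.0884
step 2: x_pred=-0.1106  r=-2.5794  x^+=-1.7459  v^+=-3.0738  a^+=-0.7632
step 3: x_pred=-4.7090  r=-1.2810  x^+=-5.5211  v^+=-4.3709  a^+=-1.0983
step 4: x_pred=-9.7395  r=12.8695  x^+=-1.5802  v^+=1.0343  a^+=2.2683

resid = 12.8695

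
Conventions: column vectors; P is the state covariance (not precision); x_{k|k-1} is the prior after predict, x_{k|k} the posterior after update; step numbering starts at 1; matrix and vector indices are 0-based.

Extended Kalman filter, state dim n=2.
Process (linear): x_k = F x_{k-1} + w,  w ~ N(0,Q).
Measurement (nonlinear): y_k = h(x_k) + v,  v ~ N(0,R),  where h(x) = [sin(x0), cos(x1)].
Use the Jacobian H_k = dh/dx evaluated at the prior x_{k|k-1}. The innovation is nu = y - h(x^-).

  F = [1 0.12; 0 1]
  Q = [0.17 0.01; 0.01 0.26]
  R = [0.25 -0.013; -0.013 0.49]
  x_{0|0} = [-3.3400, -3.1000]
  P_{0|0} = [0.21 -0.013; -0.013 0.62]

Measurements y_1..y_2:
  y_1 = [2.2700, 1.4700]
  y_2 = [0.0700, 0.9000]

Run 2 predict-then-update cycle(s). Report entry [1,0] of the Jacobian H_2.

step 1: x^-=[-3.7120, -3.1000]  P^-=[0.3858 0.0714; 0.0714 0.8800]  H_jac=[-0.8417 0.0000; 0.0000 0.0416]  S=[0.5233 -0.0155; -0.0155 0.4915]  K=[-0.6209 -0.0135; -0.1127 0.0709]  nu=[1.7300, 2.4691]  x^+=[-4.8196, -3.1200]  P^+=[0.1842 0.0346; 0.0346 0.8706]
step 2: x^-=[-5.1940, -3.1200]  P^-=[0.3751 0.1491; 0.1491 1.1306]  H_jac=[0.4632 0.0000; 0.0000 0.0216]  S=[0.3305 -0.0115; -0.0115 0.4905]  K=[0.5264 0.0189; 0.2108 0.0547]  nu=[-0.8162, 1.8998]  x^+=[-5.5878, -3.1882]  P^+=[0.2835 0.1122; 0.1122 1.1147]

H_jac[1,0] = 0.0000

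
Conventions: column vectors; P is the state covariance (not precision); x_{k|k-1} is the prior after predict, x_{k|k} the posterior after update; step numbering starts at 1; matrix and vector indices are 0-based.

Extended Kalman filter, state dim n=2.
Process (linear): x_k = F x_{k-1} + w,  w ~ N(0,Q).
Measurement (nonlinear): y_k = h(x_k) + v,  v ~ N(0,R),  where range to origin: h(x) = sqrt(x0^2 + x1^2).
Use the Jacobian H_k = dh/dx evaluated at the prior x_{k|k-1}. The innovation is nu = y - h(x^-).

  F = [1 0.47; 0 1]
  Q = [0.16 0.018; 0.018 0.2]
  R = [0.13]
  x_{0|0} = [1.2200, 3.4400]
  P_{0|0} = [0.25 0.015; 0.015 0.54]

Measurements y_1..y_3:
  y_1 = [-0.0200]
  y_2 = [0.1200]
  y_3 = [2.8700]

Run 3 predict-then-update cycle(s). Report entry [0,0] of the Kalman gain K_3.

step 1: x^-=[2.8368, 3.4400]  P^-=[0.5434 0.2868; 0.2868 0.7400]  H_jac=[0.6362 0.7715]  S=[1.0720]  K=[0.5289; 0.7028]  nu=[-4.4788]  x^+=[0.4679, 0.2923]  P^+=[0.2435 -0.1117; -0.1117 0.2105]
step 2: x^-=[0.6052, 0.2923]  P^-=[0.3450 0.0053; 0.0053 0.4105]  H_jac=[0.9005 0.4348]  S=[0.4915]  K=[0.6368; 0.3728]  nu=[-0.5521]  x^+=[0.2537, 0.0864]  P^+=[0.1457 -0.1114; -0.1114 0.3422]
step 3: x^-=[0.2943, 0.0864]  P^-=[0.2766 0.0674; 0.0674 0.5422]  H_jac=[0.9595 0.2818]  S=[0.4641]  K=[0.6127; 0.4685]  nu=[2.5633]  x^+=[1.8648, 1.2874]  P^+=[0.1023 -0.0658; -0.0658 0.4403]

K[0,0] = 0.6127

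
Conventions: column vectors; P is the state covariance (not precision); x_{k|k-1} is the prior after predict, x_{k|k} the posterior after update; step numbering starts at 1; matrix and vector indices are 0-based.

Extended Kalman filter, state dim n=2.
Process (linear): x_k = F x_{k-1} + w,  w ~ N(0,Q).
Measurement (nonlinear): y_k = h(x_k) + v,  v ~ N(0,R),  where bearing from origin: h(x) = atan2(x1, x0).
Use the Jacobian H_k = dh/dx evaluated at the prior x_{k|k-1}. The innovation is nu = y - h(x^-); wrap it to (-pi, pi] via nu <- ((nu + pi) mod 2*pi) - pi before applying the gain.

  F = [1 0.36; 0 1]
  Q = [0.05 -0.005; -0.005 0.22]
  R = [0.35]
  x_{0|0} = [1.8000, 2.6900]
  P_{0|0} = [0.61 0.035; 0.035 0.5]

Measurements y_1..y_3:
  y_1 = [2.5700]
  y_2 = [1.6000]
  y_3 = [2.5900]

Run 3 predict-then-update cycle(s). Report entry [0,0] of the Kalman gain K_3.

K[0,0] = -0.1301

step 1: x^-=[2.7684, 2.6900]  P^-=[0.7500 0.2100; 0.2100 0.7200]  H_jac=[-0.1805 0.1858]  S=[0.3852]  K=[-0.2502; 0.2489]  nu=[1.7990]  x^+=[2.3183, 3.1377]  P^+=[0.7259 0.2340; 0.2340 0.6961]
step 2: x^-=[3.4478, 3.1377]  P^-=[1.0346 0.4796; 0.4796 0.9161]  H_jac=[-0.1444 0.1586]  S=[0.3727]  K=[-0.1966; 0.2042]  nu=[0.8617]  x^+=[3.2784, 3.3136]  P^+=[1.0202 0.4946; 0.4946 0.9006]
step 3: x^-=[4.4713, 3.3136]  P^-=[1.5430 0.8138; 0.8138 1.1206]  H_jac=[-0.1070 0.1444]  S=[0.3659]  K=[-0.1301; 0.2042]  nu=[1.9522]  x^+=[4.2174, 3.7123]  P^+=[1.5368 0.8235; 0.8235 1.1053]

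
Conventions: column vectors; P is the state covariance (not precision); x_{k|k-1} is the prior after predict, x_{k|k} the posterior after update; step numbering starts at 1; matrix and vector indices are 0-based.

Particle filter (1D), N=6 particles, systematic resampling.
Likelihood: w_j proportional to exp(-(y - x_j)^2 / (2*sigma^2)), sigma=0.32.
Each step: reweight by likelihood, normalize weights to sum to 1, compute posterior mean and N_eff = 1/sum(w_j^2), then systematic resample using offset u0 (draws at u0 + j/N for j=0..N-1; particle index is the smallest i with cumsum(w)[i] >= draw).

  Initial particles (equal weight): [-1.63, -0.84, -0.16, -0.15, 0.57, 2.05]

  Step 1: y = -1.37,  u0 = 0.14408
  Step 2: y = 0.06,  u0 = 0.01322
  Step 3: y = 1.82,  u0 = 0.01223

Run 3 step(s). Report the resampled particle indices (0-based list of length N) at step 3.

resampled_idx = [0, 1, 2, 3, 4, 5]

step 1: w=[0.7380, 0.2605, 0.0008, 0.0007, 0.0000, 0.0000]  mean=-1.4220  Neff=1.6326  idx=[0, 0, 0, 0, 1, 1]
step 2: w=[0.0000, 0.0000, 0.0000, 0.0000, 0.5000, 0.5000]  mean=-0.8401  Neff=2.0004  idx=[4, 4, 4, 5, 5, 5]
step 3: w=[0.1667, 0.1667, 0.1667, 0.1667, 0.1667, 0.1667]  mean=-0.8400  Neff=6.0000  idx=[0, 1, 2, 3, 4, 5]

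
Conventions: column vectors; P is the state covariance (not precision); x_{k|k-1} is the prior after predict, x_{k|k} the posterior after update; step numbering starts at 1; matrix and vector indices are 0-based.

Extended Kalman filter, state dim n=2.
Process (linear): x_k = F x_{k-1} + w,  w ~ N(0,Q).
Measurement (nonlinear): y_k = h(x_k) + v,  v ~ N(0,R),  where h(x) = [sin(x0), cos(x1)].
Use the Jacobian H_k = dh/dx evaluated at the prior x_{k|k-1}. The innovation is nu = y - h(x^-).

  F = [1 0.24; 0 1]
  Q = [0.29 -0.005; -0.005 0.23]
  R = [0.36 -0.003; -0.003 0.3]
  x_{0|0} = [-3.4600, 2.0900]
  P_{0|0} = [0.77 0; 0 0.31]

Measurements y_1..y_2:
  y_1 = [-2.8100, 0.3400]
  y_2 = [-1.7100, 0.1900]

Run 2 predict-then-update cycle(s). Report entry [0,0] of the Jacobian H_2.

step 1: x^-=[-2.9584, 2.0900]  P^-=[1.0779 0.0694; 0.0694 0.5400]  H_jac=[-0.9833 0.0000; 0.0000 -0.8682]  S=[1.4021 0.0562; 0.0562 0.7071]  K=[-0.7549 -0.0252; -0.0221 -0.6613]  nu=[-2.6278, 0.8362]  x^+=[-0.9958, 1.5952]  P^+=[0.2763 0.0061; 0.0061 0.2284]
step 2: x^-=[-0.6129, 1.5952]  P^-=[0.5824 0.0559; 0.0559 0.4584]  H_jac=[0.8180 0.0000; 0.0000 -0.9997]  S=[0.7497 -0.0487; -0.0487 0.7582]  K=[0.6333 -0.0330; 0.0218 -0.6031]  nu=[-1.1348, 0.2144]  x^+=[-1.3386, 1.4411]  P^+=[0.2788 0.0118; 0.0118 0.1810]

H_jac[0,0] = 0.8180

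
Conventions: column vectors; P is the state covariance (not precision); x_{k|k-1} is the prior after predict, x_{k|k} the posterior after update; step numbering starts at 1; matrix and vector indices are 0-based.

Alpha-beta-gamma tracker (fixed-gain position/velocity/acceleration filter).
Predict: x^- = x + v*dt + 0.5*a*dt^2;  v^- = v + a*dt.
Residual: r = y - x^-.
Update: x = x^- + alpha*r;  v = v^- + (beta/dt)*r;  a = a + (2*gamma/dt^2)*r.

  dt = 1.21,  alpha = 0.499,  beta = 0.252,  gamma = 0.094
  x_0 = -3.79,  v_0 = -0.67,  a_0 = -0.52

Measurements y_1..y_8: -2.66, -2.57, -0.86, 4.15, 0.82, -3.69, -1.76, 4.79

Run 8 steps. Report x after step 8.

step 1: x_pred=-4.9814  r=2.3214  x^+=-3.8230  v^+=-0.8157  a^+=-0.2219
step 2: x_pred=-4.9725  r=2.4025  x^+=-3.7737  v^+=-0.5839  a^+=0.0866
step 3: x_pred=-4.4168  r=3.5568  x^+=-2.6420  v^+=0.2616  a^+=0.5433
step 4: x_pred=-1.9277  r=6.0777  x^+=1.1051  v^+=2.1848  a^+=1.3237
step 5: x_pred=4.7177  r=-3.8977  x^+=2.7727  v^+=2.9747  a^+=0.8232
step 6: x_pred=6.9748  r=-10.6648  x^+=1.6530  v^+=1.7497  a^+=-0.5462
step 7: x_pred=3.3704  r=-5.1304  x^+=0.8103  v^+=0.0203  a^+=-1.2050
step 8: x_pred=-0.0472  r=4.8372  x^+=2.3666  v^+=-0.4303  a^+=-0.5838

x_post = 2.3666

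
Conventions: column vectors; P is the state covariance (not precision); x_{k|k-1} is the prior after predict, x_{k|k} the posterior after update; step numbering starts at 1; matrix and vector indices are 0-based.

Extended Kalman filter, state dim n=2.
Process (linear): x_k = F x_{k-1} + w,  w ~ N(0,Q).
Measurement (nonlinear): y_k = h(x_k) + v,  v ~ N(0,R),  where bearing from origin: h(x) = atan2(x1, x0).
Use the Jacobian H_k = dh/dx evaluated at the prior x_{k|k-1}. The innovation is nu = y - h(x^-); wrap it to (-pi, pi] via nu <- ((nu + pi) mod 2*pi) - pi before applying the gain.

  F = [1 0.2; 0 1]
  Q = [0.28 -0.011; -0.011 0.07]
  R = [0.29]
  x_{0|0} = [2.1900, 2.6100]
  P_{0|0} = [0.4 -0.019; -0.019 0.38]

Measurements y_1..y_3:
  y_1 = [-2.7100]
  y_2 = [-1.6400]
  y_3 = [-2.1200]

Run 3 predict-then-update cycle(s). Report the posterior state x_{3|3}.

x_post = [5.1299, 2.4067]

step 1: x^-=[2.7120, 2.6100]  P^-=[0.6876 0.0460; 0.0460 0.4500]  H_jac=[-0.1842 0.1914]  S=[0.3266]  K=[-0.3609; 0.2378]  nu=[2.8070]  x^+=[1.6989, 3.2776]  P^+=[0.6451 0.0740; 0.0740 0.4315]
step 2: x^-=[2.3544, 3.2776]  P^-=[0.9719 0.1493; 0.1493 0.5015]  H_jac=[-0.2013 0.1446]  S=[0.3312]  K=[-0.5255; 0.1282]  nu=[-2.5879]  x^+=[3.7143, 2.9458]  P^+=[0.8805 0.1716; 0.1716 0.4961]
step 3: x^-=[4.3034, 2.9458]  P^-=[1.2490 0.2599; 0.2599 0.5661]  H_jac=[-0.1083 0.1582]  S=[0.3099]  K=[-0.3038; 0.1982]  nu=[-2.7203]  x^+=[5.1299, 2.4067]  P^+=[1.2204 0.2785; 0.2785 0.5539]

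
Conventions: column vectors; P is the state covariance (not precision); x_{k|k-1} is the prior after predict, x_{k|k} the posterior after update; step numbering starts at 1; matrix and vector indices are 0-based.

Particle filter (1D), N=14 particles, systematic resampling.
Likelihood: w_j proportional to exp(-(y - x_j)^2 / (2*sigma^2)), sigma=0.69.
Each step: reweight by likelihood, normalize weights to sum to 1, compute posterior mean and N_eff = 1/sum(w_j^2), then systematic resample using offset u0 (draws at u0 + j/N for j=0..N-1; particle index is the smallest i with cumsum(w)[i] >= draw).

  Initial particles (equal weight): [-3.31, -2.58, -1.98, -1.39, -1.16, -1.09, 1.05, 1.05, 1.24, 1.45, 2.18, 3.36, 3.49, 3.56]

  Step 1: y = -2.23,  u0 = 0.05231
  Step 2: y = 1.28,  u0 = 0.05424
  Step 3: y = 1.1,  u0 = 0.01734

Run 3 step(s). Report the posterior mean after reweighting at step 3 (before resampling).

post_mean = -1.1367

step 1: w=[0.0935, 0.2798, 0.2980, 0.1517, 0.0956, 0.0813, 0.0000, 0.0000, 0.0000, 0.0000, 0.0000, 0.0000, 0.0000, 0.0000]  mean=-2.0320  Neff=4.6589  idx=[0, 1, 1, 1, 1, 2, 2, 2, 2, 3, 3, 4, 4, 5]
step 2: w=[0.0000, 0.0000, 0.0000, 0.0000, 0.0000, 0.0018, 0.0018, 0.0018, 0.0018, 0.0721, 0.0721, 0.2478, 0.2478, 0.3529]  mean=-1.1746  Neff=3.8806  idx=[9, 10, 11, 11, 11, 12, 12, 12, 12, 13, 13, 13, 13, 13]
step 3: w=[0.0218, 0.0218, 0.0686, 0.0686, 0.0686, 0.0686, 0.0686, 0.0686, 0.0686, 0.0952, 0.0952, 0.0952, 0.0952, 0.0952]  mean=-1.1367  Neff=12.6206  idx=[0, 2, 3, 4, 5, 6, 7, 8, 9, 10, 11, 11, 12, 13]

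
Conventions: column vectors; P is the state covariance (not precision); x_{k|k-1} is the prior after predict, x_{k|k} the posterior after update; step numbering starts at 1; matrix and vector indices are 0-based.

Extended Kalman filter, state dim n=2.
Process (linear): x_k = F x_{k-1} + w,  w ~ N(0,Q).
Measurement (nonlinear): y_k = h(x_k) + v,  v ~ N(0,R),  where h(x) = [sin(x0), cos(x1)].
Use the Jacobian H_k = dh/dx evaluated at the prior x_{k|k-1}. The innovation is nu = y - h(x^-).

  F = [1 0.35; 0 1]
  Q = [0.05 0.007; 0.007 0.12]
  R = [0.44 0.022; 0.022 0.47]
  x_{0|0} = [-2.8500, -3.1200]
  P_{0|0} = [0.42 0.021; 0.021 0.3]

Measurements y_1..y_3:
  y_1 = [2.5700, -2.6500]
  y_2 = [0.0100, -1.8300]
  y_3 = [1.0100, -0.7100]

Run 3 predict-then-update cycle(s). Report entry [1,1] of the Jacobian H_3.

step 1: x^-=[-3.9420, -3.1200]  P^-=[0.5214 0.1330; 0.1330 0.4200]  H_jac=[-0.6964 0.0000; 0.0000 0.0216]  S=[0.6929 0.0200; 0.0200 0.4702]  K=[-0.5249 0.0284; -0.1344 0.0250]  nu=[1.8524, -1.6502]  x^+=[-4.9613, -3.4102]  P^+=[0.3307 0.0841; 0.0841 0.4073]
step 2: x^-=[-6.1548, -3.4102]  P^-=[0.4895 0.2337; 0.2337 0.5273]  H_jac=[0.9918 0.0000; 0.0000 -0.2654]  S=[0.9215 -0.0395; -0.0395 0.5071]  K=[0.5234 -0.0815; 0.2405 -0.2572]  nu=[-0.1180, -0.8659]  x^+=[-6.1460, -3.2159]  P^+=[0.2304 0.1010; 0.1010 0.4356]
step 3: x^-=[-7.2716, -3.2159]  P^-=[0.4044 0.2604; 0.2604 0.5556]  H_jac=[0.5501 0.0000; 0.0000 -0.0742]  S=[0.5624 0.0114; 0.0114 0.4731]  K=[0.3966 -0.0504; 0.2566 -0.0933]  nu=[1.8451, 0.2872]  x^+=[-6.5543, -2.7692]  P^+=[0.3152 0.2015; 0.2015 0.5150]

H_jac[1,1] = -0.0742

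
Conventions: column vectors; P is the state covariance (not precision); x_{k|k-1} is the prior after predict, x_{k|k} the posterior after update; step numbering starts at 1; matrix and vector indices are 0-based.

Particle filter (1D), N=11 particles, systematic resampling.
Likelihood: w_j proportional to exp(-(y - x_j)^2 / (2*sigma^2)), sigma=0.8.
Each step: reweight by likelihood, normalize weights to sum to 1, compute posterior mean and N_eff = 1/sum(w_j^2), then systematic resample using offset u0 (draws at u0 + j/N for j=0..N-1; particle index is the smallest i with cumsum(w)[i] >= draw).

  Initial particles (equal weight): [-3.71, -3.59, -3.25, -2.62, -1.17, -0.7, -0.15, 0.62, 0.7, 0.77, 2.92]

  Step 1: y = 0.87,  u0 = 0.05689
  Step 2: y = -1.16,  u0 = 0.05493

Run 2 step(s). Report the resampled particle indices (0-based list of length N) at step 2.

step 1: w=[0.0000, 0.0000, 0.0000, 0.0000, 0.0108, 0.0406, 0.1236, 0.2654, 0.2725, 0.2765, 0.0105]  mean=0.5391  Neff=4.1956  idx=[6, 6, 7, 7, 7, 8, 8, 8, 9, 9, 9]
step 2: w=[0.2969, 0.2969, 0.0554, 0.0554, 0.0554, 0.0441, 0.0441, 0.0441, 0.0359, 0.0359, 0.0359]  mean=0.1896  Neff=5.1240  idx=[0, 0, 0, 1, 1, 1, 2, 3, 5, 7, 9]

resampled_idx = [0, 0, 0, 1, 1, 1, 2, 3, 5, 7, 9]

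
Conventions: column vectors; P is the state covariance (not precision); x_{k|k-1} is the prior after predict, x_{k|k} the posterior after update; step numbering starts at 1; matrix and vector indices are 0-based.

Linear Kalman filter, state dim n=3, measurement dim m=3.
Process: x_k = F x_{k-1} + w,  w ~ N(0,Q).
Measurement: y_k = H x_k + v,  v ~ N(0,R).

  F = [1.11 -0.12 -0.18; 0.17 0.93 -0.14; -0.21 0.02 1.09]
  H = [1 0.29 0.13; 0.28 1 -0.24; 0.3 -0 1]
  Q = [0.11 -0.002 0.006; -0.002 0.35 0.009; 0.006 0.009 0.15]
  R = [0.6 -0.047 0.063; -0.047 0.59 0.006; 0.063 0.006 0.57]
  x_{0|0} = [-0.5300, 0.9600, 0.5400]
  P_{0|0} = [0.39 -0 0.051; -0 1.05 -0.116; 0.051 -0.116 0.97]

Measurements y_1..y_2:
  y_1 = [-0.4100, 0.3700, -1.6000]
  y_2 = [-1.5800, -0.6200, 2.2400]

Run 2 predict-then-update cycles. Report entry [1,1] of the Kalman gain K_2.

K[1,1] = 0.5030

step 1: x^-=[-0.8007, 0.7271, 0.7191]  P^-=[0.6117 -0.0132 -0.1985; -0.0132 1.3162 -0.2397; -0.1985 -0.2397 1.2917]  S=[1.2669 0.4774 0.1375; 0.4774 2.1629 -0.5376; 0.1375 -0.5376 1.7976]  K=[0.4733 -0.0220 -0.0511; 0.0179 0.6433 0.0554; -0.1186 -0.0876 0.6683]  nu=[0.0864, 0.0397, -2.0789]  x^+=[-0.6544, 0.6389, -0.6839]  P^+=[0.3400 -0.1551 -0.1015; -0.1551 0.4424 0.0831; -0.1015 0.0831 0.4034]
step 2: x^-=[-0.6799, 0.5787, -0.5953]  P^-=[0.6338 -0.1276 -0.2986; -0.1276 0.6845 0.0355; -0.2986 0.0355 0.6958]  S=[1.1541 0.2322 0.0326; 0.2322 1.3158 -0.1726; 0.0326 -0.1726 1.1437]  K=[0.4882 -0.0083 -0.1100; -0.0379 0.5030 0.0746; -0.1734 -0.0639 0.5253]  nu=[-0.9905, -1.1512, 3.0392]  x^+=[-1.4882, 0.2639, 1.2467]  P^+=[0.3505 -0.1595 -0.1371; -0.1595 0.3655 0.0910; -0.1371 0.0910 0.3293]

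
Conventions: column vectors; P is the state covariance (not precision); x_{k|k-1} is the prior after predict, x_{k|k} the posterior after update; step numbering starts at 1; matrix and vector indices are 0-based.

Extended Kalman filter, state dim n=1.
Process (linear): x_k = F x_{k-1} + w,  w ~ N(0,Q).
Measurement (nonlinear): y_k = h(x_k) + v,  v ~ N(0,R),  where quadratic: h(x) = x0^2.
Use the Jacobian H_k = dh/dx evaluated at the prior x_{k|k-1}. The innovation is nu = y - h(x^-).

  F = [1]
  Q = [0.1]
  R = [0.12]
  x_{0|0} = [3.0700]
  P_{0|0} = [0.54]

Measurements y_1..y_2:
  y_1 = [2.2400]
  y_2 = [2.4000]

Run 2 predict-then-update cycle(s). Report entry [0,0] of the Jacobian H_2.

H_jac[0,0] = 3.8112

step 1: x^-=[3.0700]  P^-=[0.6400]  H_jac=[6.1400]  S=[24.2477]  K=[0.1621]  nu=[-7.1849]  x^+=[1.9056]  P^+=[0.0032]
step 2: x^-=[1.9056]  P^-=[0.1032]  H_jac=[3.8112]  S=[1.6185]  K=[0.2429]  nu=[-1.2314]  x^+=[1.6065]  P^+=[0.0076]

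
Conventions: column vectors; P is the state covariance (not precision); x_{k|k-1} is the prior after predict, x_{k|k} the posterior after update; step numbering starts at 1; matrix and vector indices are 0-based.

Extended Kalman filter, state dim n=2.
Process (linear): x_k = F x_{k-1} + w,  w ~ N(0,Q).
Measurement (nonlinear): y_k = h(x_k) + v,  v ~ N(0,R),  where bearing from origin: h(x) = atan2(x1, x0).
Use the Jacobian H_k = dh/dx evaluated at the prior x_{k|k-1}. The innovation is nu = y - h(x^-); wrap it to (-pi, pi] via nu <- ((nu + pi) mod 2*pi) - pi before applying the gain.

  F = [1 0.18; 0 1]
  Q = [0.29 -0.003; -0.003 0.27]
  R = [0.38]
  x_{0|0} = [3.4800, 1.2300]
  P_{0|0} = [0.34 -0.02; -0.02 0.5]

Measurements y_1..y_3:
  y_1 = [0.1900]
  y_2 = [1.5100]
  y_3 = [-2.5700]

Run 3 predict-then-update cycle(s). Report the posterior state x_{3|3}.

x_post = [4.4893, 0.3865]

step 1: x^-=[3.7014, 1.2300]  P^-=[0.6390 0.0670; 0.0670 0.7700]  H_jac=[-0.0809 0.2433]  S=[0.4271]  K=[-0.0828; 0.4259]  nu=[-0.1308]  x^+=[3.7122, 1.1743]  P^+=[0.6361 0.0821; 0.0821 0.6925]
step 2: x^-=[3.9236, 1.1743]  P^-=[0.9781 0.2037; 0.2037 0.9625]  H_jac=[-0.0700 0.2339]  S=[0.4308]  K=[-0.0483; 0.4895]  nu=[1.2192]  x^+=[3.8647, 1.7711]  P^+=[0.9770 0.2139; 0.2139 0.8593]
step 3: x^-=[4.1835, 1.7711]  P^-=[1.3719 0.3656; 0.3656 1.1293]  H_jac=[-0.0858 0.2027]  S=[0.4238]  K=[-0.1029; 0.4661]  nu=[-2.9705]  x^+=[4.4893, 0.3865]  P^+=[1.3674 0.3859; 0.3859 1.0372]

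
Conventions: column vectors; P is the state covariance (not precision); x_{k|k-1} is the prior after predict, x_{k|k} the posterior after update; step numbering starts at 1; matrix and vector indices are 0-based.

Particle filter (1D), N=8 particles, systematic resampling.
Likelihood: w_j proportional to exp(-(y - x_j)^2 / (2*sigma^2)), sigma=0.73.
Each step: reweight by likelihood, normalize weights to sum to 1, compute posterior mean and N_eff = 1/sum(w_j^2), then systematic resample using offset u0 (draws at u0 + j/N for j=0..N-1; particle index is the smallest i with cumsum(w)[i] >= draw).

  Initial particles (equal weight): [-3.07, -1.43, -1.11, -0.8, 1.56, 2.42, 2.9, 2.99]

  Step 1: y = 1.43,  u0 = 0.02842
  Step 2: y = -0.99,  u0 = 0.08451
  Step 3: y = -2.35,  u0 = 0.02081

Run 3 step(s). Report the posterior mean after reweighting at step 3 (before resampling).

post_mean = 1.5600

step 1: w=[0.0000, 0.0003, 0.0014, 0.0058, 0.6043, 0.2448, 0.0808, 0.0626]  mean=1.9500  Neff=2.2958  idx=[4, 4, 4, 4, 4, 5, 5, 6]
step 2: w=[0.1993, 0.1993, 0.1993, 0.1993, 0.1993, 0.0016, 0.0016, 0.0001]  mean=1.5629  Neff=5.0331  idx=[0, 1, 1, 2, 2, 3, 4, 4]
step 3: w=[0.1250, 0.1250, 0.1250, 0.1250, 0.1250, 0.1250, 0.1250, 0.1250]  mean=1.5600  Neff=8.0000  idx=[0, 1, 2, 3, 4, 5, 6, 7]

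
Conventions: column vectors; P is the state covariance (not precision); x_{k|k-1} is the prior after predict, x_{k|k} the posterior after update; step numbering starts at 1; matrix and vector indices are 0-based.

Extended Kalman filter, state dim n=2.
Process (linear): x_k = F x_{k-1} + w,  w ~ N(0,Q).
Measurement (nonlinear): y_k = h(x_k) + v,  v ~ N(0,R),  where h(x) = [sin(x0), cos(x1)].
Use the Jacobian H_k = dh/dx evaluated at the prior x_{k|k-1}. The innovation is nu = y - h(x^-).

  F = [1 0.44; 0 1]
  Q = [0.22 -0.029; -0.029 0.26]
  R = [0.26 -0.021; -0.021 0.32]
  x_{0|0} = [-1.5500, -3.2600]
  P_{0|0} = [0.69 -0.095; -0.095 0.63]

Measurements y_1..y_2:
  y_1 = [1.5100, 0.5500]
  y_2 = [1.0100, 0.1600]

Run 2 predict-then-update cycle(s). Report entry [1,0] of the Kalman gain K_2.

K[1,0] = 0.1417

step 1: x^-=[-2.9844, -3.2600]  P^-=[0.9484 0.1532; 0.1532 0.8900]  H_jac=[-0.9877 0.0000; 0.0000 -0.1181]  S=[1.1851 -0.0031; -0.0031 0.3324]  K=[-0.7905 -0.0619; -0.1285 -0.3175]  nu=[1.6665, 1.5430]  x^+=[-4.3973, -3.9640]  P^+=[0.2068 0.0271; 0.0271 0.8372]
step 2: x^-=[-6.1415, -3.9640]  P^-=[0.6127 0.3664; 0.3664 1.0972]  H_jac=[0.9900 0.0000; 0.0000 -0.7328]  S=[0.8605 -0.2868; -0.2868 0.9092]  K=[0.6777 -0.0815; 0.1417 -0.8396]  nu=[0.8688, 0.8404]  x^+=[-5.6212, -4.5466]  P^+=[0.1797 0.0550; 0.0550 0.3707]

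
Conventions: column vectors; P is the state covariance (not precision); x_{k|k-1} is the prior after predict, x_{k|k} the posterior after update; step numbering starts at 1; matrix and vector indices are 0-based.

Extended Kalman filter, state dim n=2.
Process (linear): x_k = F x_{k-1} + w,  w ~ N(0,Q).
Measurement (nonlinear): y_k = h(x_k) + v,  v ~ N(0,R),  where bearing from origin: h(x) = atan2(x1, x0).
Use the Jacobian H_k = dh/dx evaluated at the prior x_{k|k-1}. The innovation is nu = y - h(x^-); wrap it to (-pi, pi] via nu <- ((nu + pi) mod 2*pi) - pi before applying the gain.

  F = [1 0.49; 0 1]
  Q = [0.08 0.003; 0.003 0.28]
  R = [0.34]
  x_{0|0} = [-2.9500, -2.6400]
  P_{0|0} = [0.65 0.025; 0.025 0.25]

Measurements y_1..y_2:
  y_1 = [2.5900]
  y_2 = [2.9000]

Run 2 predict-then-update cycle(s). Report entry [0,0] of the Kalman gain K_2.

K[0,0] = 0.0354

step 1: x^-=[-4.2436, -2.6400]  P^-=[0.8145 0.1505; 0.1505 0.5300]  H_jac=[0.1057 -0.1699]  S=[0.3590]  K=[0.1686; -0.2065]  nu=[-1.1081]  x^+=[-4.4304, -2.4112]  P^+=[0.8043 0.1630; 0.1630 0.5147]
step 2: x^-=[-5.6119, -2.4112]  P^-=[1.1676 0.4182; 0.4182 0.7947]  H_jac=[0.0646 -0.1504]  S=[0.3547]  K=[0.0354; -0.2608]  nu=[-0.6474]  x^+=[-5.6348, -2.2423]  P^+=[1.1672 0.4215; 0.4215 0.7706]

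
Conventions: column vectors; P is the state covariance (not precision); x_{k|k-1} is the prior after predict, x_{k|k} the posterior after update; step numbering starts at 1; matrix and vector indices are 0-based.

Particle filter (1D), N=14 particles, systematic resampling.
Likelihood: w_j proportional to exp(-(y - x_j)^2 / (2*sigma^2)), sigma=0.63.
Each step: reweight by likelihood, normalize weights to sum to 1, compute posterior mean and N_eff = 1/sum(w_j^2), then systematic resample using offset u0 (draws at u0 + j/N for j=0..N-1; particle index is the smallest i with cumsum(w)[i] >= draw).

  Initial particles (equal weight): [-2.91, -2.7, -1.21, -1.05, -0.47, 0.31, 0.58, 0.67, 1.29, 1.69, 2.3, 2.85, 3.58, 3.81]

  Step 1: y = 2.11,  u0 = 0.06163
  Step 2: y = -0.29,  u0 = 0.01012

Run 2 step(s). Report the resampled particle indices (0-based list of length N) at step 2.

resampled_idx = [0, 0, 0, 0, 0, 0, 1, 1, 1, 1, 1, 2, 4, 5]

step 1: w=[0.0000, 0.0000, 0.0000, 0.0000, 0.0001, 0.0058, 0.0179, 0.0251, 0.1467, 0.2741, 0.3271, 0.1717, 0.0225, 0.0090]  mean=2.0379  Neff=4.2609  idx=[8, 8, 9, 9, 9, 9, 10, 10, 10, 10, 10, 11, 11, 12]
step 2: w=[0.3717, 0.3717, 0.0618, 0.0618, 0.0618, 0.0618, 0.0018, 0.0018, 0.0018, 0.0018, 0.0018, 0.0000, 0.0000, 0.0000]  mean=1.3983  Neff=3.4288  idx=[0, 0, 0, 0, 0, 0, 1, 1, 1, 1, 1, 2, 4, 5]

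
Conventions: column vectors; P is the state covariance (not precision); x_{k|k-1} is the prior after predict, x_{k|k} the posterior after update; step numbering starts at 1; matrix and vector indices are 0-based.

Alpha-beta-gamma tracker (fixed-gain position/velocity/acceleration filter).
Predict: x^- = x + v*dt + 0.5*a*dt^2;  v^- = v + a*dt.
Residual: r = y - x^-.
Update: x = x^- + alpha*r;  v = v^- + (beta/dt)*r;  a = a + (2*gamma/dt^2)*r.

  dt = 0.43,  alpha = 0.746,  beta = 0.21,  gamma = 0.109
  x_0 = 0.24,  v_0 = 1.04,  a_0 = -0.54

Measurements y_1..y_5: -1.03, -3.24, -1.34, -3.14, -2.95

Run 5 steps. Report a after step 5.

a_post = 0.9621

step 1: x_pred=0.6373  r=-1.6673  x^+=-0.6065  v^+=-0.0065  a^+=-2.5057
step 2: x_pred=-0.8409  r=-2.3991  x^+=-2.6306  v^+=-2.2556  a^+=-5.3343
step 3: x_pred=-4.0937  r=2.7537  x^+=-2.0394  v^+=-3.2045  a^+=-2.0876
step 4: x_pred=-3.6104  r=0.4704  x^+=-3.2595  v^+=-3.8724  a^+=-1.5331
step 5: x_pred=-5.0664  r=2.1164  x^+=-3.4876  v^+=-3.4981  a^+=0.9621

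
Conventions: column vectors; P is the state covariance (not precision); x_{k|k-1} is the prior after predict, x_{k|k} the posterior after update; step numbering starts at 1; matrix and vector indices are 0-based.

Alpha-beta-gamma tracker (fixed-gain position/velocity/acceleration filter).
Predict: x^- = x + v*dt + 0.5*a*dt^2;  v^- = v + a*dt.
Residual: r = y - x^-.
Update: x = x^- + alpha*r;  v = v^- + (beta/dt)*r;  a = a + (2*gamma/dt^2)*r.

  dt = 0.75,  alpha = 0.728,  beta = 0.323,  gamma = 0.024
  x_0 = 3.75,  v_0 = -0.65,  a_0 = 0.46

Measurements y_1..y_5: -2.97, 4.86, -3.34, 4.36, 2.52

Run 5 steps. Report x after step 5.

step 1: x_pred=3.3919  r=-6.3619  x^+=-1.2396  v^+=-3.0448  a^+=-0.0829
step 2: x_pred=-3.5465  r=8.4065  x^+=2.5734  v^+=0.5134  a^+=0.6345
step 3: x_pred=3.1369  r=-6.4769  x^+=-1.5783  v^+=-1.8001  a^+=0.0818
step 4: x_pred=-2.9054  r=7.2654  x^+=2.3838  v^+=1.3902  a^+=0.7018
step 5: x_pred=3.6238  r=-1.1038  x^+=2.8202  v^+=1.4411  a^+=0.6076

x_post = 2.8202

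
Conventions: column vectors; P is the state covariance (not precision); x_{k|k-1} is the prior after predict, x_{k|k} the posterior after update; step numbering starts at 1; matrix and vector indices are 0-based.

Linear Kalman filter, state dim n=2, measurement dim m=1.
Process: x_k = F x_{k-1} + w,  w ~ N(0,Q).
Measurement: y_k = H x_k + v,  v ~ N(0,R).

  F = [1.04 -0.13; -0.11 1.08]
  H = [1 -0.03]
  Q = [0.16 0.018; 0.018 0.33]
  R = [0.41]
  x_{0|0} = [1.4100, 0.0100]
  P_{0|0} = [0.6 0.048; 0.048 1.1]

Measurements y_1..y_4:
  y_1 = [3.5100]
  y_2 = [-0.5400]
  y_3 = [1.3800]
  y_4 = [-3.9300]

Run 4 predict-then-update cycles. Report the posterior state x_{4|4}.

step 1: x^-=[1.4651, -0.1443]  P^-=[0.8146 -0.1505; -0.1505 1.6089]  S=[1.2350]  K=[0.6632; -0.1609]  nu=[2.0406]  x^+=[2.8184, -0.4727]  P^+=[0.2714 -0.0187; -0.0187 1.5769]
step 2: x^-=[2.9926, -0.8205]  P^-=[0.4852 -0.2557; -0.2557 2.1770]  S=[0.9125]  K=[0.5401; -0.3518]  nu=[-3.5572]  x^+=[1.0712, 0.4308]  P^+=[0.2190 -0.0823; -0.0823 2.0641]
step 3: x^-=[1.0581, 0.3474]  P^-=[0.4540 -0.3905; -0.3905 2.7598]  S=[0.8899]  K=[0.5233; -0.5318]  nu=[0.3323]  x^+=[1.2320, 0.1707]  P^+=[0.2103 -0.1428; -0.1428 2.5081]
step 4: x^-=[1.2591, 0.0488]  P^-=[0.4684 -0.5206; -0.5206 3.2919]  S=[0.9126]  K=[0.5304; -0.6787]  nu=[-5.1876]  x^+=[-1.4924, 3.5696]  P^+=[0.2117 -0.1921; -0.1921 2.8716]

x_post = [-1.4924, 3.5696]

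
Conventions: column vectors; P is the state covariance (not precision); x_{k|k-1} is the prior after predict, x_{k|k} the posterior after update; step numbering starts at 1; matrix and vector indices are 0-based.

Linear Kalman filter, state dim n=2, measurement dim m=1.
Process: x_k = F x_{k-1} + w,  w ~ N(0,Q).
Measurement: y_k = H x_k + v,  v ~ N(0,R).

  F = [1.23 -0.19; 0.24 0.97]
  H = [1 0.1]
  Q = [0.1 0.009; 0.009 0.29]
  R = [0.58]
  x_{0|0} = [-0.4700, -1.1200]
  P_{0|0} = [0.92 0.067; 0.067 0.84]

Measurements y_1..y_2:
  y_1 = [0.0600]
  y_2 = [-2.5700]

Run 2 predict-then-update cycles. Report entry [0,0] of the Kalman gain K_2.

K[0,0] = 0.5689

step 1: x^-=[-0.3653, -1.1992]  P^-=[1.4909 0.2027; 0.2027 1.1645]  S=[2.1231]  K=[0.7118; 0.1503]  nu=[0.5452]  x^+=[0.0228, -1.1172]  P^+=[0.4153 -0.0245; -0.0245 1.1166]
step 2: x^-=[0.2403, -1.0783]  P^-=[0.7800 -0.1023; -0.1023 1.3531]  S=[1.3531]  K=[0.5689; 0.0244]  nu=[-2.7025]  x^+=[-1.2972, -1.1442]  P^+=[0.3421 -0.1211; -0.1211 1.3523]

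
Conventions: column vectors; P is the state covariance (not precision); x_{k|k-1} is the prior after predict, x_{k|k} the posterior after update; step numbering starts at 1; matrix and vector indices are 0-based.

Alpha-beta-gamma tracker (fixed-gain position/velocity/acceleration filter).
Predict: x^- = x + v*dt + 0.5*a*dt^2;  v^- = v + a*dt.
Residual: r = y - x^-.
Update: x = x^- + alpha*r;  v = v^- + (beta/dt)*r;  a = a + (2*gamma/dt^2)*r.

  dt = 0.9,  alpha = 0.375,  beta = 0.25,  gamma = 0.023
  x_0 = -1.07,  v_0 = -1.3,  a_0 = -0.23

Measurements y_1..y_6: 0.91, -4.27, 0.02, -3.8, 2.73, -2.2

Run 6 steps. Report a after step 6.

step 1: x_pred=-2.3332  r=3.2432  x^+=-1.1170  v^+=-0.6061  a^+=-0.0458
step 2: x_pred=-1.6810  r=-2.5890  x^+=-2.6519  v^+=-1.3665  a^+=-0.1928
step 3: x_pred=-3.9599  r=3.9799  x^+=-2.4674  v^+=-0.4346  a^+=0.0332
step 4: x_pred=-2.8451  r=-0.9549  x^+=-3.2032  v^+=-0.6700  a^+=-0.0211
step 5: x_pred=-3.8147  r=6.5447  x^+=-1.3604  v^+=1.1290  a^+=0.3506
step 6: x_pred=-0.2023  r=-1.9977  x^+=-0.9514  v^+=0.8897  a^+=0.2372

a_post = 0.2372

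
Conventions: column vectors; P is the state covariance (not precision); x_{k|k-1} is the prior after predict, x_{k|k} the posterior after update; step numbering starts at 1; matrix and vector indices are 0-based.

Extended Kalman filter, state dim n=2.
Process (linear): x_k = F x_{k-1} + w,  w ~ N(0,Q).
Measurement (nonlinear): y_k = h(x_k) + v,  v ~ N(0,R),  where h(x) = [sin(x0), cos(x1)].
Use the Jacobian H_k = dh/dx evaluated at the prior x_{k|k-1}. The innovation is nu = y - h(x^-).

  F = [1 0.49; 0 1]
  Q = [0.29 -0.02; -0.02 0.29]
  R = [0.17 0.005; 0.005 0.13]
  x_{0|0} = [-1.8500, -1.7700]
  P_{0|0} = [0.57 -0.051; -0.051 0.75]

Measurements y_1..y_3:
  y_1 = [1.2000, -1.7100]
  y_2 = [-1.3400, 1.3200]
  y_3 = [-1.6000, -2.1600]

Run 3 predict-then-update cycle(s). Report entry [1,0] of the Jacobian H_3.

step 1: x^-=[-2.7173, -1.7700]  P^-=[0.9901 0.2965; 0.2965 1.0400]  H_jac=[-0.9113 0.0000; 0.0000 0.9802]  S=[0.9923 -0.2599; -0.2599 1.1293]  K=[-0.8959 0.0512; -0.0382 0.8939]  nu=[1.6117, -1.5121]  x^+=[-4.2386, -3.1833]  P^+=[0.1668 0.0022; 0.0022 0.1184]
step 2: x^-=[-5.7984, -3.1833]  P^-=[0.4874 0.0402; 0.0402 0.4084]  H_jac=[0.8848 0.0000; 0.0000 -0.0417]  S=[0.5516 0.0035; 0.0035 0.1307]  K=[0.7821 -0.0339; 0.0654 -0.1320]  nu=[-1.8060, 2.3191]  x^+=[-7.2894, -3.6075]  P^+=[0.1501 0.0118; 0.0118 0.4038]
step 3: x^-=[-9.0571, -3.6075]  P^-=[0.5486 0.1897; 0.1897 0.6938]  H_jac=[-0.9332 0.0000; 0.0000 -0.4493]  S=[0.6477 0.0845; 0.0845 0.2700]  K=[-0.7811 -0.0711; -0.1279 -1.1143]  nu=[-1.2406, -1.2666]  x^+=[-7.9981, -2.0376]  P^+=[0.1427 0.0293; 0.0293 0.3238]

H_jac[1,0] = 0.0000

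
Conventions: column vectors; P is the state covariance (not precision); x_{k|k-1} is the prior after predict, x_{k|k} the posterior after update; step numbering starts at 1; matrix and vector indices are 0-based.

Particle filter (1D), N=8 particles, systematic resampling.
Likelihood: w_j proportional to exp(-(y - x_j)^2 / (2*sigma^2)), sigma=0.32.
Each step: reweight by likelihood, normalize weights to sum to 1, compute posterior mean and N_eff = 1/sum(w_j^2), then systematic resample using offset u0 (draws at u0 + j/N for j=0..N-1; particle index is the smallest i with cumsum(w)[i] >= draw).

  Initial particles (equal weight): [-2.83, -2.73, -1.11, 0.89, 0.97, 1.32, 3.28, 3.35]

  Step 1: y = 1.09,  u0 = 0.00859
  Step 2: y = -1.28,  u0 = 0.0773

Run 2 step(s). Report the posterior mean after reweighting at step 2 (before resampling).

step 1: w=[0.0000, 0.0000, 0.0000, 0.3255, 0.3689, 0.3056, 0.0000, 0.0000]  mean=1.0509  Neff=2.9813  idx=[3, 3, 3, 4, 4, 4, 5, 5]
step 2: w=[0.2830, 0.2830, 0.2830, 0.0503, 0.0503, 0.0503, 0.0000, 0.0000]  mean=0.9021  Neff=4.0348  idx=[0, 0, 1, 1, 2, 2, 2, 5]

post_mean = 0.9021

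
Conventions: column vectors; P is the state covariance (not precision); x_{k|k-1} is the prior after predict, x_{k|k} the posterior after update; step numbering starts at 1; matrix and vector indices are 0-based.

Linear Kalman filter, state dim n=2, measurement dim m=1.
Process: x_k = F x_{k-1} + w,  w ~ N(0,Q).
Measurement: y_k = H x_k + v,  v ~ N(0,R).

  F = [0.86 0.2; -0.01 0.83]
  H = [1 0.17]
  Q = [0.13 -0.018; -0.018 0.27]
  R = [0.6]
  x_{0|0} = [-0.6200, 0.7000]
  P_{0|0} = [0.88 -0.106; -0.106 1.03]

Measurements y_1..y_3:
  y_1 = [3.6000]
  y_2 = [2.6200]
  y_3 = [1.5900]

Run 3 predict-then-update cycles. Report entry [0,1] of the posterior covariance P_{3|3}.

step 1: x^-=[-0.3932, 0.5872]  P^-=[0.7856 0.0700; 0.0700 0.9814]  S=[1.4377]  K=[0.5547; 0.1647]  nu=[3.8934]  x^+=[1.7664, 1.2285]  P^+=[0.3432 -0.0614; -0.0614 0.9424]
step 2: x^-=[1.7648, 1.0020]  P^-=[0.4004 0.0918; 0.0918 0.9203]  S=[1.0582]  K=[0.3931; 0.2346]  nu=[0.6849]  x^+=[2.0340, 1.1626]  P^+=[0.2369 -0.0058; -0.0058 0.8620]
step 3: x^-=[1.9818, 0.9446]  P^-=[0.3377 0.1189; 0.1189 0.8640]  S=[1.0031]  K=[0.3568; 0.2650]  nu=[-0.5524]  x^+=[1.7847, 0.7983]  P^+=[0.2100 0.0241; 0.0241 0.7935]

P_post[0,1] = 0.0241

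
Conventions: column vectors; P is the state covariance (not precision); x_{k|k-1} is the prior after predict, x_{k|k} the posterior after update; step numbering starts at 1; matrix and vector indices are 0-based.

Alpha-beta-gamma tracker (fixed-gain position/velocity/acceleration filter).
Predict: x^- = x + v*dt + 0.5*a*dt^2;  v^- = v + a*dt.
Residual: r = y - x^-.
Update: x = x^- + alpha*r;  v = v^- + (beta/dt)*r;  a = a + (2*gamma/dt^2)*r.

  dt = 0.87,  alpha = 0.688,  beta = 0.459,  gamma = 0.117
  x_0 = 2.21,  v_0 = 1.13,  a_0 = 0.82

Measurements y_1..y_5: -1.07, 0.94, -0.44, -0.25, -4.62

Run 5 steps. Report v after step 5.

step 1: x_pred=3.5034  r=-4.5734  x^+=0.3569  v^+=-0.5695  a^+=-0.5939
step 2: x_pred=-0.3633  r=1.3033  x^+=0.5334  v^+=-0.3986  a^+=-0.1910
step 3: x_pred=0.1143  r=-0.5543  x^+=-0.2670  v^+=-0.8572  a^+=-0.3624
step 4: x_pred=-1.1499  r=0.8999  x^+=-0.5308  v^+=-0.6976  a^+=-0.0841
step 5: x_pred=-1.1696  r=-3.4504  x^+=-3.5435  v^+=-2.5912  a^+=-1.1509

v_post = -2.5912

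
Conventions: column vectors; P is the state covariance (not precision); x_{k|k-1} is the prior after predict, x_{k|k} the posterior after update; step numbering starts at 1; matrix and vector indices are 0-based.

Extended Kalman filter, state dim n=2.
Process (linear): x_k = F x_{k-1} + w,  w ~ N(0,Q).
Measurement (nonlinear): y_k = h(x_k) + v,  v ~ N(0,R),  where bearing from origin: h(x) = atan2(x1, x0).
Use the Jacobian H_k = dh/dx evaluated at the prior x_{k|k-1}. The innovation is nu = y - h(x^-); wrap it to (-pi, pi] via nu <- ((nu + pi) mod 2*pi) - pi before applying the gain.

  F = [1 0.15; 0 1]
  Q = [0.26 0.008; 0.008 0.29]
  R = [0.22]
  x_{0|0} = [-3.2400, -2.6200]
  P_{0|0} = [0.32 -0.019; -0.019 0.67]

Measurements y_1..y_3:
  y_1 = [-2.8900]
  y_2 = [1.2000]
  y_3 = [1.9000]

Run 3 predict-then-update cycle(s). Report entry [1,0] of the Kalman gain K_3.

step 1: x^-=[-3.6330, -2.6200]  P^-=[0.5894 0.0895; 0.0895 0.9600]  H_jac=[0.1306 -0.1811]  S=[0.2573]  K=[0.2361; -0.6302]  nu=[-0.3732]  x^+=[-3.7211, -2.3848]  P^+=[0.5750 0.1278; 0.1278 0.8578]
step 2: x^-=[-4.0788, -2.3848]  P^-=[0.8927 0.2645; 0.2645 1.1478]  H_jac=[0.1068 -0.1827]  S=[0.2582]  K=[0.1822; -0.7029]  nu=[-2.4707]  x^+=[-4.5290, -0.6483]  P^+=[0.8841 0.2975; 0.2975 1.0203]
step 3: x^-=[-4.6262, -0.6483]  P^-=[1.2563 0.4586; 0.4586 1.3103]  H_jac=[0.0297 -0.2120]  S=[0.2742]  K=[-0.2184; -0.9633]  nu=[-1.3808]  x^+=[-4.3247, 0.6818]  P^+=[1.2432 0.4009; 0.4009 1.0558]

K[1,0] = -0.9633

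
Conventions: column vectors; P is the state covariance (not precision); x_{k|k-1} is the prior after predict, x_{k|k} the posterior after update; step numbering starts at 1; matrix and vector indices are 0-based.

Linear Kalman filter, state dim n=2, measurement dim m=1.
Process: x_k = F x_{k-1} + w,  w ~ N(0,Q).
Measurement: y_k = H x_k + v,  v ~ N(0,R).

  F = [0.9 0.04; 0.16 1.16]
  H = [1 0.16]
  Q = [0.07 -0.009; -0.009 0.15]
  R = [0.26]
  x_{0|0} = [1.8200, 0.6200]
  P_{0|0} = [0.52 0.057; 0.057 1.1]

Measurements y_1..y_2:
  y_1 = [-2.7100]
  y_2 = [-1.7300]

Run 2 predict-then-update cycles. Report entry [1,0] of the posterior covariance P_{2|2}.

P_post[1,0] = -0.1407

step 1: x^-=[1.6628, 1.0104]  P^-=[0.4971 0.1768; 0.1768 1.6646]  S=[0.8563]  K=[0.6135; 0.5175]  nu=[-4.5345]  x^+=[-1.1193, -1.3363]  P^+=[0.1747 -0.0951; -0.0951 1.4353]
step 2: x^-=[-1.0608, -1.7292]  P^-=[0.2070 -0.0171; -0.0171 2.0505]  S=[0.5140]  K=[0.3974; 0.6050]  nu=[-0.3925]  x^+=[-1.2168, -1.9667]  P^+=[0.1258 -0.1407; -0.1407 1.8624]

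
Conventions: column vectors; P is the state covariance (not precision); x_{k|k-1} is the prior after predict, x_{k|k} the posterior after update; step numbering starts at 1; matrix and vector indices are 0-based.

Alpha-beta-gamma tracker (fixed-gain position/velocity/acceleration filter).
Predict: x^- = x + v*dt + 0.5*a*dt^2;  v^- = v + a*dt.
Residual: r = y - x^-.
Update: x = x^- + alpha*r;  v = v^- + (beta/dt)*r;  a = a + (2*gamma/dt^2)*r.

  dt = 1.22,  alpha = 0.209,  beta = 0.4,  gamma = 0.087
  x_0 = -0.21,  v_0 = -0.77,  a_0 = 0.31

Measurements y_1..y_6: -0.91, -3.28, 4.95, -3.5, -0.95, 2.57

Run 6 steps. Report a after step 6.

step 1: x_pred=-0.9187  r=0.0087  x^+=-0.9169  v^+=-0.3889  a^+=0.3110
step 2: x_pred=-1.1599  r=-2.1201  x^+=-1.6030  v^+=-0.7046  a^+=0.0632
step 3: x_pred=-2.4156  r=7.3656  x^+=-0.8762  v^+=1.7874  a^+=0.9242
step 4: x_pred=1.9923  r=-5.4923  x^+=0.8444  v^+=1.1143  a^+=0.2822
step 5: x_pred=2.4138  r=-3.3638  x^+=1.7107  v^+=0.3556  a^+=-0.1111
step 6: x_pred=2.0620  r=0.5080  x^+=2.1682  v^+=0.3867  a^+=-0.0517

a_post = -0.0517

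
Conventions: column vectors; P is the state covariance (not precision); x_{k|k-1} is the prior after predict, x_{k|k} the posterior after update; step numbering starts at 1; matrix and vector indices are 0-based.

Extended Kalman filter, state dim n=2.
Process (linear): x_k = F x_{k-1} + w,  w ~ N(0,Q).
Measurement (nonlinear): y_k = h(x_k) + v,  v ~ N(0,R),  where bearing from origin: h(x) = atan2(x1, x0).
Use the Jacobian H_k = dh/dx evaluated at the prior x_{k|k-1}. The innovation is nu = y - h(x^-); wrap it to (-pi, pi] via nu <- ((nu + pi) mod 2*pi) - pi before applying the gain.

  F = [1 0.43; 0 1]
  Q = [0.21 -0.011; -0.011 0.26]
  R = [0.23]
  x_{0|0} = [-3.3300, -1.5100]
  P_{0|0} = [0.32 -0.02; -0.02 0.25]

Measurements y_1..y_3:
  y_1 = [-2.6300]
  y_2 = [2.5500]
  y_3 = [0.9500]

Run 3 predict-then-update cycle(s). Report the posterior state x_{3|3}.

x_post = [-4.7517, 0.2738]

step 1: x^-=[-3.9793, -1.5100]  P^-=[0.5590 0.0765; 0.0765 0.5100]  H_jac=[0.0834 -0.2197]  S=[0.2557]  K=[0.1165; -0.4132]  nu=[0.1489]  x^+=[-3.9619, -1.5715]  P^+=[0.5556 0.0888; 0.0888 0.4663]
step 2: x^-=[-4.6377, -1.5715]  P^-=[0.9282 0.2783; 0.2783 0.7263]  H_jac=[0.0655 -0.1934]  S=[0.2541]  K=[0.0275; -0.4811]  nu=[-0.9183]  x^+=[-4.6630, -1.1298]  P^+=[0.9280 0.2817; 0.2817 0.6675]
step 3: x^-=[-5.1488, -1.1298]  P^-=[1.5037 0.5577; 0.5577 0.9275]  H_jac=[0.0407 -0.1853]  S=[0.2559]  K=[-0.1649; -0.5830]  nu=[-2.4076]  x^+=[-4.7517, 0.2738]  P^+=[1.4967 0.5331; 0.5331 0.8406]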